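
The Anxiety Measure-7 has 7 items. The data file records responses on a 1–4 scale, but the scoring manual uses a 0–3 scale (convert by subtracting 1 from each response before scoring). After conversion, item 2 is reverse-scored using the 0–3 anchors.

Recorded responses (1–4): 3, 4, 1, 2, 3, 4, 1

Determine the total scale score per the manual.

8

Convert to 0–3: 2, 3, 0, 1, 2, 3, 0
Reverse-coded (reverse-coded value = 3 − response):
  item 2: 3 − 3 = 0
Scored: 2, 0, 0, 1, 2, 3, 0
Total = 8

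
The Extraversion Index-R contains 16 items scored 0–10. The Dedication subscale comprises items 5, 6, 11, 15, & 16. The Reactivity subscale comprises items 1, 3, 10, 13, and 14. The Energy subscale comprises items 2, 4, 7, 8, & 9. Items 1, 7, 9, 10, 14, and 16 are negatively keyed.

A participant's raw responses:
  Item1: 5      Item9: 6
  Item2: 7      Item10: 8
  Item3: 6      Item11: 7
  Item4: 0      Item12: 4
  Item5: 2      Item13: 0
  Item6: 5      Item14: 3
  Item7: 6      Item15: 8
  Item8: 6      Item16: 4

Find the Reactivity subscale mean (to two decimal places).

Reactivity items: 1, 3, 10, 13, 14.
Of these, items 1, 10, and 14 are negatively keyed; reversed = (0+10) − raw = 10 − raw.
  item 1: 10 − 5 = 5
  item 3: 6
  item 10: 10 − 8 = 2
  item 13: 0
  item 14: 10 − 3 = 7
Sum = 5 + 6 + 2 + 0 + 7 = 20
Mean = 20 / 5 = 4.00

4.00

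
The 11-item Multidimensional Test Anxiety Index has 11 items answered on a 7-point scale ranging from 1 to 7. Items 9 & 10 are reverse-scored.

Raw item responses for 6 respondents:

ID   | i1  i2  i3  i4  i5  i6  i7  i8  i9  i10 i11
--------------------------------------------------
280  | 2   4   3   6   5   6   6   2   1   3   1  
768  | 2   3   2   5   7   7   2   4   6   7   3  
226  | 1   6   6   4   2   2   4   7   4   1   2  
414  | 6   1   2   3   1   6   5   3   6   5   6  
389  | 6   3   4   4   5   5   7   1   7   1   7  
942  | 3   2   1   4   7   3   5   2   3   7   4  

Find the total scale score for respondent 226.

45

Respondent 226 raw: 1, 6, 6, 4, 2, 2, 4, 7, 4, 1, 2.
Reverse-coded (reversed = (1+7) − raw = 8 − raw):
  item 1: 1
  item 2: 6
  item 3: 6
  item 4: 4
  item 5: 2
  item 6: 2
  item 7: 4
  item 8: 7
  item 9: 8 − 4 = 4
  item 10: 8 − 1 = 7
  item 11: 2
Sum = 1 + 6 + 6 + 4 + 2 + 2 + 4 + 7 + 4 + 7 + 2 = 45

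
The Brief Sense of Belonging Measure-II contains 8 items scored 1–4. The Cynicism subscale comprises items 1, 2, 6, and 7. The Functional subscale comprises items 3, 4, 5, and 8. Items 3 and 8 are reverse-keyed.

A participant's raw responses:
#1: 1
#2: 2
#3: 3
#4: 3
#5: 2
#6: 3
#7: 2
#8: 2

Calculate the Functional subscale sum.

Functional items: 3, 4, 5, 8.
Of these, items 3 and 8 are reverse-keyed; reversed = (1+4) − raw = 5 − raw.
  item 3: 5 − 3 = 2
  item 4: 3
  item 5: 2
  item 8: 5 − 2 = 3
Sum = 2 + 3 + 2 + 3 = 10

10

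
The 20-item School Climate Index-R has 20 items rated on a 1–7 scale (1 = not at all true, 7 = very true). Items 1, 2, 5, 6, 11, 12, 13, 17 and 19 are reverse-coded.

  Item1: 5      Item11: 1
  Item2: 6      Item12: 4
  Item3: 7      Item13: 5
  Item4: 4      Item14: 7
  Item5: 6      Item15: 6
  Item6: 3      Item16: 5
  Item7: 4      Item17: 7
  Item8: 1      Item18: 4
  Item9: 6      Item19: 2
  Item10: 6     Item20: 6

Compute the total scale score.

Reversing items 1, 2, 5, 6, 11, 12, 13, 17 and 19 with 8 − raw:
Total = (8−5) + (8−6) + 7 + 4 + (8−6) + (8−3) + 4 + 1 + 6 + 6 + (8−1) + (8−4) + (8−5) + 7 + 6 + 5 + (8−7) + 4 + (8−2) + 6
      = 3 + 2 + 7 + 4 + 2 + 5 + 4 + 1 + 6 + 6 + 7 + 4 + 3 + 7 + 6 + 5 + 1 + 4 + 6 + 6 = 89

89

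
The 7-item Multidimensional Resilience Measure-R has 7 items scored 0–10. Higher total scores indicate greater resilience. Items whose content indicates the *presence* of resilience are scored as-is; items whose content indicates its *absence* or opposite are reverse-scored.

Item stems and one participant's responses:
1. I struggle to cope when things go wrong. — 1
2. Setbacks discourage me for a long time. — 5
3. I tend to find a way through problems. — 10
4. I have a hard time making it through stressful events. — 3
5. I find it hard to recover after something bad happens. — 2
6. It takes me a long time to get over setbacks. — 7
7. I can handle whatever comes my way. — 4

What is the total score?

46

Items 1, 2, 4, 5, 6 describe the absence/opposite of resilience → reverse-score.
reverse-coded value = 10 − response.
  item 1: 10 − 1 = 9
  item 2: 10 − 5 = 5
  item 3: 10
  item 4: 10 − 3 = 7
  item 5: 10 − 2 = 8
  item 6: 10 − 7 = 3
  item 7: 4
Total = 9 + 5 + 10 + 7 + 8 + 3 + 4 = 46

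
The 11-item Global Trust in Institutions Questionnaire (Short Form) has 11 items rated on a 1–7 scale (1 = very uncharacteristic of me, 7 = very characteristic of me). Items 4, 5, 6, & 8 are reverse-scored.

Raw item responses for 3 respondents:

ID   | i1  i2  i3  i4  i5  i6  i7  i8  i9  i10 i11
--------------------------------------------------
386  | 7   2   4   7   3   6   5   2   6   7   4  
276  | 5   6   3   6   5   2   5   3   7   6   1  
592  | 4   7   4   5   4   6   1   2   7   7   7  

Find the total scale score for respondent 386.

Respondent 386 raw: 7, 2, 4, 7, 3, 6, 5, 2, 6, 7, 4.
Reverse-coded (reverse-coded value = 8 − response):
  item 1: 7
  item 2: 2
  item 3: 4
  item 4: 8 − 7 = 1
  item 5: 8 − 3 = 5
  item 6: 8 − 6 = 2
  item 7: 5
  item 8: 8 − 2 = 6
  item 9: 6
  item 10: 7
  item 11: 4
Sum = 7 + 2 + 4 + 1 + 5 + 2 + 5 + 6 + 6 + 7 + 4 = 49

49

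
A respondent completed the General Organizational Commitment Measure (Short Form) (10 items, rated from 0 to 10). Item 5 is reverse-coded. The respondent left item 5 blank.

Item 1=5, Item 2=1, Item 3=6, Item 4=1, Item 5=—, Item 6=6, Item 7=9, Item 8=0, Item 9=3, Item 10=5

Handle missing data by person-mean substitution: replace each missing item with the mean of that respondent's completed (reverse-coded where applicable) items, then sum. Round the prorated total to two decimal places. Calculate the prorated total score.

Reverse-coded (reverse-coded value = 10 − response):
Completed scored items (9 of 10): 5, 1, 6, 1, 6, 9, 0, 3, 5; sum = 36.
Person mean = 36 / 9 ≈ 4.0000
Prorated total = (36 / 9) × 10 = 40.00 (to 2 dp)

40.00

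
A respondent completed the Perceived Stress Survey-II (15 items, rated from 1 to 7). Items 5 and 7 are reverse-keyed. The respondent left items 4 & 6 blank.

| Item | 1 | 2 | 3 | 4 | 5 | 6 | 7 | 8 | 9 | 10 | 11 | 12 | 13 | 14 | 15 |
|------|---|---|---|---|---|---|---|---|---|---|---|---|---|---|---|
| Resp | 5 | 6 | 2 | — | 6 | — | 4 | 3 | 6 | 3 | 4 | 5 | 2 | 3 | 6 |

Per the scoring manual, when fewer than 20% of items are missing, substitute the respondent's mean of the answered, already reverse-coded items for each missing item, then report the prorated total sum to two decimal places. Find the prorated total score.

58.85

Reverse-coded (on a 1–7 scale, reversed = 8 − raw):
  item 5: 8 − 6 = 2
  item 7: 8 − 4 = 4
Completed scored items (13 of 15): 5, 6, 2, 2, 4, 3, 6, 3, 4, 5, 2, 3, 6; sum = 51.
Person mean = 51 / 13 ≈ 3.9231
Prorated total = (51 / 13) × 15 = 58.85 (to 2 dp)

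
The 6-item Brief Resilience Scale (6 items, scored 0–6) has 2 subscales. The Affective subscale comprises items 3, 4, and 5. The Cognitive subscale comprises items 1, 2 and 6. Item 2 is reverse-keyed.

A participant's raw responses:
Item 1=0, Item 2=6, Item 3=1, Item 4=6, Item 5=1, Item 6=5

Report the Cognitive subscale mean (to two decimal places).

Cognitive items: 1, 2, 6.
Of these, item 2 is reverse-keyed; reverse-coded value = 6 − response.
  item 1: 0
  item 2: 6 − 6 = 0
  item 6: 5
Sum = 0 + 0 + 5 = 5
Mean = 5 / 3 = 1.67

1.67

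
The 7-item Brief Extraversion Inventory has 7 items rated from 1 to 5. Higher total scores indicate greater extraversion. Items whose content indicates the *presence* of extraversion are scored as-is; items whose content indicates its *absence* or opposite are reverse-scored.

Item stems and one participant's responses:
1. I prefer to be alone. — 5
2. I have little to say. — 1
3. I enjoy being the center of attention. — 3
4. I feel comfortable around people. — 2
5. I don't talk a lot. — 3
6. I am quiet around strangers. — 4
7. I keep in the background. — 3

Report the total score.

19

Items 1, 2, 5, 6, 7 describe the absence/opposite of extraversion → reverse-score.
reverse-coded value = 6 − response.
  item 1: 6 − 5 = 1
  item 2: 6 − 1 = 5
  item 3: 3
  item 4: 2
  item 5: 6 − 3 = 3
  item 6: 6 − 4 = 2
  item 7: 6 − 3 = 3
Total = 1 + 5 + 3 + 2 + 3 + 2 + 3 = 19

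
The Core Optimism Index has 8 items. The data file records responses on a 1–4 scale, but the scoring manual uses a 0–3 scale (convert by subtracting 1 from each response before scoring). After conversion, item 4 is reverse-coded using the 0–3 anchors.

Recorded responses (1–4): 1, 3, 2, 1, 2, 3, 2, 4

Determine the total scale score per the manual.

13

Convert to 0–3: 0, 2, 1, 0, 1, 2, 1, 3
Reverse-coded (on a 0–3 scale, reversed = 3 − raw):
  item 4: 3 − 0 = 3
Scored: 0, 2, 1, 3, 1, 2, 1, 3
Total = 13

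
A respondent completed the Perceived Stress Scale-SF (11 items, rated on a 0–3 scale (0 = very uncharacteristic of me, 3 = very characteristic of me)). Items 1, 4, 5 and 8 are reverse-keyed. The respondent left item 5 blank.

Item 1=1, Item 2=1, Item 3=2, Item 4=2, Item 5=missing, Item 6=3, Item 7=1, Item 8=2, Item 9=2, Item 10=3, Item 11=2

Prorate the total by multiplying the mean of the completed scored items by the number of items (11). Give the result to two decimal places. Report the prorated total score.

Reverse-coded (reverse-coded value = 3 − response):
  item 1: 3 − 1 = 2
  item 4: 3 − 2 = 1
  item 8: 3 − 2 = 1
Completed scored items (10 of 11): 2, 1, 2, 1, 3, 1, 1, 2, 3, 2; sum = 18.
Person mean = 18 / 10 ≈ 1.8000
Prorated total = (18 / 10) × 11 = 19.80 (to 2 dp)

19.80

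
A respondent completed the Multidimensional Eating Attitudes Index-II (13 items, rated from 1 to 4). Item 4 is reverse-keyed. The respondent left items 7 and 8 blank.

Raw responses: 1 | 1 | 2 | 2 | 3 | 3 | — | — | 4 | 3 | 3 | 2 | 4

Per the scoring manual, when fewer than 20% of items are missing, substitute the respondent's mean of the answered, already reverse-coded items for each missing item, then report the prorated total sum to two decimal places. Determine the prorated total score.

34.27

Reverse-coded (reverse-coded value = 5 − response):
  item 4: 5 − 2 = 3
Completed scored items (11 of 13): 1, 1, 2, 3, 3, 3, 4, 3, 3, 2, 4; sum = 29.
Person mean = 29 / 11 ≈ 2.6364
Prorated total = (29 / 11) × 13 = 34.27 (to 2 dp)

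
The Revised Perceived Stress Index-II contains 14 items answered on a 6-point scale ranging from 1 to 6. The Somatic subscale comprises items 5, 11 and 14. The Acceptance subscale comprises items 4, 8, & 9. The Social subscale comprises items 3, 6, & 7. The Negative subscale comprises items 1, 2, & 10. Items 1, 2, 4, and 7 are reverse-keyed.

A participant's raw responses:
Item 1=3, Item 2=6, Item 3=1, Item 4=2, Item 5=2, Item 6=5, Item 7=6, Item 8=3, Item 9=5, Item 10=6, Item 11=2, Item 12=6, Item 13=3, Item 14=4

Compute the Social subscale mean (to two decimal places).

2.33

Social items: 3, 6, 7.
Of these, item 7 is reverse-keyed; reverse-coded value = 7 − response.
  item 3: 1
  item 6: 5
  item 7: 7 − 6 = 1
Sum = 1 + 5 + 1 = 7
Mean = 7 / 3 = 2.33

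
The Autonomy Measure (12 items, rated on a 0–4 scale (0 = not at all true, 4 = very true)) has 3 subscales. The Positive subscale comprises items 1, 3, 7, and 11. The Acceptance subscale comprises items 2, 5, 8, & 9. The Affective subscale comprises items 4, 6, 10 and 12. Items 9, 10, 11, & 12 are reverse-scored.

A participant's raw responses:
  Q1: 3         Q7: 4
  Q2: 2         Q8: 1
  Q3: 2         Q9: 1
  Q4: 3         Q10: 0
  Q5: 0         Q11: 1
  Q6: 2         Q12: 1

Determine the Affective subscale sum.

Affective items: 4, 6, 10, 12.
Of these, items 10 & 12 are reverse-scored; reversed = (0+4) − raw = 4 − raw.
  item 4: 3
  item 6: 2
  item 10: 4 − 0 = 4
  item 12: 4 − 1 = 3
Sum = 3 + 2 + 4 + 3 = 12

12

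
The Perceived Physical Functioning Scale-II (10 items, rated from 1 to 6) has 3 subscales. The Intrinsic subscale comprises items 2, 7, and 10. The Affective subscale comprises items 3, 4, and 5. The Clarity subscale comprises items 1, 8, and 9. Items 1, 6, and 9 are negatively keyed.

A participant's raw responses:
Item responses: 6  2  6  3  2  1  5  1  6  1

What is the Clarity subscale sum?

Clarity items: 1, 8, 9.
Of these, items 1 & 9 are negatively keyed; reverse-coded value = 7 − response.
  item 1: 7 − 6 = 1
  item 8: 1
  item 9: 7 − 6 = 1
Sum = 1 + 1 + 1 = 3

3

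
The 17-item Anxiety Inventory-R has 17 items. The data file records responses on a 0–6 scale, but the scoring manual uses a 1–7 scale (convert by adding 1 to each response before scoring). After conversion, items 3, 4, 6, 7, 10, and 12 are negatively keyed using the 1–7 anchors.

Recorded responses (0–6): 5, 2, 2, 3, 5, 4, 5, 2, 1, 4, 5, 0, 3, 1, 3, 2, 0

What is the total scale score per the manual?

64

Convert to 1–7: 6, 3, 3, 4, 6, 5, 6, 3, 2, 5, 6, 1, 4, 2, 4, 3, 1
Reverse-coded (reverse-coded value = 8 − response):
  item 3: 8 − 3 = 5
  item 4: 8 − 4 = 4
  item 6: 8 − 5 = 3
  item 7: 8 − 6 = 2
  item 10: 8 − 5 = 3
  item 12: 8 − 1 = 7
Scored: 6, 3, 5, 4, 6, 3, 2, 3, 2, 3, 6, 7, 4, 2, 4, 3, 1
Total = 64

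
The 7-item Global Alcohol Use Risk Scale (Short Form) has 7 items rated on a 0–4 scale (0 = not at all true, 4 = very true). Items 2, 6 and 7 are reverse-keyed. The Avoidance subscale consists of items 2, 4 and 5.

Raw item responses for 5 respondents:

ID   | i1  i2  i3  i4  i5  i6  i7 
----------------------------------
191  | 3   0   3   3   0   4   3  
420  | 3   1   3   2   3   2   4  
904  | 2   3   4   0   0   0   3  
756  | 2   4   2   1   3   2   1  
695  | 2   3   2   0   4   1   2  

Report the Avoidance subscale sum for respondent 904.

1

Respondent 904 raw: 2, 3, 4, 0, 0, 0, 3.
Avoidance items: 2, 4, 5.
Reverse-coded (reverse-coded value = 4 − response):
  item 2: 4 − 3 = 1
  item 4: 0
  item 5: 0
Sum = 1 + 0 + 0 = 1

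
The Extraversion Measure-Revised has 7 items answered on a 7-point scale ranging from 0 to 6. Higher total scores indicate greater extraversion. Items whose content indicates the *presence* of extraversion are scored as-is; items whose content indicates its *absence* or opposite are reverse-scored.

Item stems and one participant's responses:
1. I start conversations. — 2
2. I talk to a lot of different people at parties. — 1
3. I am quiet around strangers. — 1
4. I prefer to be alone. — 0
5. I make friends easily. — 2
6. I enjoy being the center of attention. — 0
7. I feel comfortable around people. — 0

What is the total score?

Items 3, 4 describe the absence/opposite of extraversion → reverse-score.
reverse-coded value = 6 − response.
  item 1: 2
  item 2: 1
  item 3: 6 − 1 = 5
  item 4: 6 − 0 = 6
  item 5: 2
  item 6: 0
  item 7: 0
Total = 2 + 1 + 5 + 6 + 2 + 0 + 0 = 16

16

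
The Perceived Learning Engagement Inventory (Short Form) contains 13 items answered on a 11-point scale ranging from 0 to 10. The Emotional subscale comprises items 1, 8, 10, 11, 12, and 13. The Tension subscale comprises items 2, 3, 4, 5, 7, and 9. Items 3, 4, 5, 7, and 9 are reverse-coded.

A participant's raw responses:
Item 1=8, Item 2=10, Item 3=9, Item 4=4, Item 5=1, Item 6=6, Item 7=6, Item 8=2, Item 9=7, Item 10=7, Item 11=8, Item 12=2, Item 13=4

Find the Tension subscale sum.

Tension items: 2, 3, 4, 5, 7, 9.
Of these, items 3, 4, 5, 7 and 9 are reverse-coded; on a 0–10 scale, reversed = 10 − raw.
  item 2: 10
  item 3: 10 − 9 = 1
  item 4: 10 − 4 = 6
  item 5: 10 − 1 = 9
  item 7: 10 − 6 = 4
  item 9: 10 − 7 = 3
Sum = 10 + 1 + 6 + 9 + 4 + 3 = 33

33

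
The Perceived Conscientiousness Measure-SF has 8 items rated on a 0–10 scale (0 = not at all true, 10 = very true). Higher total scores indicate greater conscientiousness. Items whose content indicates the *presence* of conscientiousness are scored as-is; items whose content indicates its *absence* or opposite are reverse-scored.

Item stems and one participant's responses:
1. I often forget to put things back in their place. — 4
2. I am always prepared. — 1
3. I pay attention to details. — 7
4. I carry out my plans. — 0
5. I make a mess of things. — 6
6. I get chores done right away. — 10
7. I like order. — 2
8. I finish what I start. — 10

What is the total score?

40

Items 1, 5 describe the absence/opposite of conscientiousness → reverse-score.
reversed = (0+10) − raw = 10 − raw.
  item 1: 10 − 4 = 6
  item 2: 1
  item 3: 7
  item 4: 0
  item 5: 10 − 6 = 4
  item 6: 10
  item 7: 2
  item 8: 10
Total = 6 + 1 + 7 + 0 + 4 + 10 + 2 + 10 = 40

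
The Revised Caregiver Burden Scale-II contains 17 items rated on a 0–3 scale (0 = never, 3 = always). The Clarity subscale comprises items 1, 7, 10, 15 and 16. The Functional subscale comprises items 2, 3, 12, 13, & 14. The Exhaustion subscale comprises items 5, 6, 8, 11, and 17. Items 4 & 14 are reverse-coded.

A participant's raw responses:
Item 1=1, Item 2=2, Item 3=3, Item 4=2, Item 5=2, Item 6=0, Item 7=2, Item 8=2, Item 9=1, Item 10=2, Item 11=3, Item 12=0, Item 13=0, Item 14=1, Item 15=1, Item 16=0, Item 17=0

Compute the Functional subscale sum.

7

Functional items: 2, 3, 12, 13, 14.
Of these, item 14 is reverse-coded; reversed = (0+3) − raw = 3 − raw.
  item 2: 2
  item 3: 3
  item 12: 0
  item 13: 0
  item 14: 3 − 1 = 2
Sum = 2 + 3 + 0 + 0 + 2 = 7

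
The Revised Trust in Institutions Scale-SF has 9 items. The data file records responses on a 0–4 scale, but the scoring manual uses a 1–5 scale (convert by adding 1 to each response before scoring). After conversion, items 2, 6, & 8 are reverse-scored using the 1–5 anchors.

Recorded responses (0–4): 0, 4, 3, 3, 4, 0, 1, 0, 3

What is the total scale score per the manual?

31

Convert to 1–5: 1, 5, 4, 4, 5, 1, 2, 1, 4
Reverse-coded (on a 1–5 scale, reversed = 6 − raw):
  item 2: 6 − 5 = 1
  item 6: 6 − 1 = 5
  item 8: 6 − 1 = 5
Scored: 1, 1, 4, 4, 5, 5, 2, 5, 4
Total = 31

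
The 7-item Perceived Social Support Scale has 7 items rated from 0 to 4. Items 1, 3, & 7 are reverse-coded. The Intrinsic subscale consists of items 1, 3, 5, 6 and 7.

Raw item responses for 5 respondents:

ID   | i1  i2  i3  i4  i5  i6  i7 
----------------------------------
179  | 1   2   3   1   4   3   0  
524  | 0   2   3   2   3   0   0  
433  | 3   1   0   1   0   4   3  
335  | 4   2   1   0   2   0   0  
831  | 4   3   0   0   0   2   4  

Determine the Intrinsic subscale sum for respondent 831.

6

Respondent 831 raw: 4, 3, 0, 0, 0, 2, 4.
Intrinsic items: 1, 3, 5, 6, 7.
Reverse-coded (reverse-coded value = 4 − response):
  item 1: 4 − 4 = 0
  item 3: 4 − 0 = 4
  item 5: 0
  item 6: 2
  item 7: 4 − 4 = 0
Sum = 0 + 4 + 0 + 2 + 0 = 6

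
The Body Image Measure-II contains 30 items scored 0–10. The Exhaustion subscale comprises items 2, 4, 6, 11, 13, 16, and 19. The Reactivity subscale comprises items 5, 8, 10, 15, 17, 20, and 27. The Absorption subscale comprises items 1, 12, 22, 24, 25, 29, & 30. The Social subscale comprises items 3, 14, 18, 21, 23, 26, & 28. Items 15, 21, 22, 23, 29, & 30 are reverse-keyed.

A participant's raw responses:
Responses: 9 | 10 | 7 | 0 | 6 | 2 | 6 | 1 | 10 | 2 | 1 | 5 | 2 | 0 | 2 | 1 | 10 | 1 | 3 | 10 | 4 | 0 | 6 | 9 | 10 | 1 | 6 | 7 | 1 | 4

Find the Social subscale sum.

26

Social items: 3, 14, 18, 21, 23, 26, 28.
Of these, items 21 and 23 are reverse-keyed; reversed = (0+10) − raw = 10 − raw.
  item 3: 7
  item 14: 0
  item 18: 1
  item 21: 10 − 4 = 6
  item 23: 10 − 6 = 4
  item 26: 1
  item 28: 7
Sum = 7 + 0 + 1 + 6 + 4 + 1 + 7 = 26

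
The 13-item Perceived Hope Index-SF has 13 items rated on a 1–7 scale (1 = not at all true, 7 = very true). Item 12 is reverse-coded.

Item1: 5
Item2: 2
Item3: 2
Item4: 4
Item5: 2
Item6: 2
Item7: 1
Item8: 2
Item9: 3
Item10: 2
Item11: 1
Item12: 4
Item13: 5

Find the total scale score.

Reverse-coded items (reversed = (1+7) − raw = 8 − raw):
  item 12: 8 − 4 = 4
Scored items: 5, 2, 2, 4, 2, 2, 1, 2, 3, 2, 1, 4, 5
Total = 5 + 2 + 2 + 4 + 2 + 2 + 1 + 2 + 3 + 2 + 1 + 4 + 5 = 35

35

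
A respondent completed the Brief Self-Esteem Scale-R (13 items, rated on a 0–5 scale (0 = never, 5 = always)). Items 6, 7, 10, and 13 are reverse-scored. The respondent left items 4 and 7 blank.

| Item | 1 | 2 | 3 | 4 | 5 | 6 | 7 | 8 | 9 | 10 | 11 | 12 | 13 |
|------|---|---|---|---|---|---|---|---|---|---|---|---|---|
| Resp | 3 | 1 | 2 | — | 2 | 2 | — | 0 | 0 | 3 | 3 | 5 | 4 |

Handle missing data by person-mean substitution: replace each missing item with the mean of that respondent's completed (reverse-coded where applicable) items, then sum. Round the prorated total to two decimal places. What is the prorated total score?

Reverse-coded (reverse-coded value = 5 − response):
  item 6: 5 − 2 = 3
  item 10: 5 − 3 = 2
  item 13: 5 − 4 = 1
Completed scored items (11 of 13): 3, 1, 2, 2, 3, 0, 0, 2, 3, 5, 1; sum = 22.
Person mean = 22 / 11 ≈ 2.0000
Prorated total = (22 / 11) × 13 = 26.00 (to 2 dp)

26.00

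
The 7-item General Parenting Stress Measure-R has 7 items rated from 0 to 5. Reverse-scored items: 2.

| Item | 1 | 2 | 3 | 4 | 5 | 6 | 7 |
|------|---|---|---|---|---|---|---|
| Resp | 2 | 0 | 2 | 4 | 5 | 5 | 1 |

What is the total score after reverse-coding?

24

Raw sum = 19. Reverse-scored items: 2; their raw sum = 0.
Each reversal replaces raw with 5 − raw, changing the total by 5 − 2·raw per item.
Total = 19 + 1·5 − 2·0 = 19 + 5 − 0 = 24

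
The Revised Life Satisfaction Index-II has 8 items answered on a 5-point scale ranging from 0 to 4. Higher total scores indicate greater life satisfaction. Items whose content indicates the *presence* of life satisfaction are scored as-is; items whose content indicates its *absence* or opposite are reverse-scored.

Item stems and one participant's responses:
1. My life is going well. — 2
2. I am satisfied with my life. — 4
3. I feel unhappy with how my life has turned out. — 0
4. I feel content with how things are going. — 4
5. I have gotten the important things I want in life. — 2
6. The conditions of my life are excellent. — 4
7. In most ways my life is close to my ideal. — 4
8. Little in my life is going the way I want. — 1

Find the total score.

27

Items 3, 8 describe the absence/opposite of life satisfaction → reverse-score.
reverse-coded value = 4 − response.
  item 1: 2
  item 2: 4
  item 3: 4 − 0 = 4
  item 4: 4
  item 5: 2
  item 6: 4
  item 7: 4
  item 8: 4 − 1 = 3
Total = 2 + 4 + 4 + 4 + 2 + 4 + 4 + 3 = 27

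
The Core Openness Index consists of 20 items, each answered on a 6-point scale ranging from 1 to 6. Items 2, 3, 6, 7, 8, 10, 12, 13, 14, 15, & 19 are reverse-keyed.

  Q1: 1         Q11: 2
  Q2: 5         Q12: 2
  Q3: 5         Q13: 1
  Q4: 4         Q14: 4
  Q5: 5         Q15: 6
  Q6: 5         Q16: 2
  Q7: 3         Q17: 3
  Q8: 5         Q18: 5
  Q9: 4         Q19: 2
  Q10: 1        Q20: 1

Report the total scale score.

Raw sum = 66. Reverse-keyed items: 2, 3, 6, 7, 8, 10, 12, 13, 14, 15, 19; their raw sum = 39.
Each reversal replaces raw with 7 − raw, changing the total by 7 − 2·raw per item.
Total = 66 + 11·7 − 2·39 = 66 + 77 − 78 = 65

65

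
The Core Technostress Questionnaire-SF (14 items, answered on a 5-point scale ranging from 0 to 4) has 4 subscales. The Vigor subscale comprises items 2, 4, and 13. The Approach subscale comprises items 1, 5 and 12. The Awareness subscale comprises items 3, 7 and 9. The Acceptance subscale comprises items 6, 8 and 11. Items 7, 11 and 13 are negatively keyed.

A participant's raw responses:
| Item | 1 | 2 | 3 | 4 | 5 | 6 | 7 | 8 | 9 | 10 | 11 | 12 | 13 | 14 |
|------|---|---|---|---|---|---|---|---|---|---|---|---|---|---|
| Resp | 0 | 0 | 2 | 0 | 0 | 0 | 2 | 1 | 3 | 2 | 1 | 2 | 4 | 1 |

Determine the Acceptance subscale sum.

4

Acceptance items: 6, 8, 11.
Of these, item 11 is negatively keyed; on a 0–4 scale, reversed = 4 − raw.
  item 6: 0
  item 8: 1
  item 11: 4 − 1 = 3
Sum = 0 + 1 + 3 = 4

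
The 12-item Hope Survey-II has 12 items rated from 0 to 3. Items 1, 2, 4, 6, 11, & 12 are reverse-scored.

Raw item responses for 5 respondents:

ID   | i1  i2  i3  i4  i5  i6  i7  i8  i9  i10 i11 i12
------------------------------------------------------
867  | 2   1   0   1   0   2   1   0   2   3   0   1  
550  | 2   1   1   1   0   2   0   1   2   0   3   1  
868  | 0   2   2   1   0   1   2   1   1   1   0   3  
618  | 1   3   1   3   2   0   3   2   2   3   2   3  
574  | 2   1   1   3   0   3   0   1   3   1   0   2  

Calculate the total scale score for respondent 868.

Respondent 868 raw: 0, 2, 2, 1, 0, 1, 2, 1, 1, 1, 0, 3.
Reverse-coded (on a 0–3 scale, reversed = 3 − raw):
  item 1: 3 − 0 = 3
  item 2: 3 − 2 = 1
  item 3: 2
  item 4: 3 − 1 = 2
  item 5: 0
  item 6: 3 − 1 = 2
  item 7: 2
  item 8: 1
  item 9: 1
  item 10: 1
  item 11: 3 − 0 = 3
  item 12: 3 − 3 = 0
Sum = 3 + 1 + 2 + 2 + 0 + 2 + 2 + 1 + 1 + 1 + 3 + 0 = 18

18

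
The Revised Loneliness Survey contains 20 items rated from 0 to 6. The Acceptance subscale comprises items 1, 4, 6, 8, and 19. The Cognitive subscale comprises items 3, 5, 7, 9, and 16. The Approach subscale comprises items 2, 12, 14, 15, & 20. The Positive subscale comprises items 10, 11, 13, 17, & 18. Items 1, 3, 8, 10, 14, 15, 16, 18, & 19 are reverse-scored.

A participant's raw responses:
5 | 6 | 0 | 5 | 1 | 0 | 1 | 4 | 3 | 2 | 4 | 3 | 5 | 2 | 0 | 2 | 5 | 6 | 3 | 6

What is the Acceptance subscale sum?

11

Acceptance items: 1, 4, 6, 8, 19.
Of these, items 1, 8 and 19 are reverse-scored; reverse-coded value = 6 − response.
  item 1: 6 − 5 = 1
  item 4: 5
  item 6: 0
  item 8: 6 − 4 = 2
  item 19: 6 − 3 = 3
Sum = 1 + 5 + 0 + 2 + 3 = 11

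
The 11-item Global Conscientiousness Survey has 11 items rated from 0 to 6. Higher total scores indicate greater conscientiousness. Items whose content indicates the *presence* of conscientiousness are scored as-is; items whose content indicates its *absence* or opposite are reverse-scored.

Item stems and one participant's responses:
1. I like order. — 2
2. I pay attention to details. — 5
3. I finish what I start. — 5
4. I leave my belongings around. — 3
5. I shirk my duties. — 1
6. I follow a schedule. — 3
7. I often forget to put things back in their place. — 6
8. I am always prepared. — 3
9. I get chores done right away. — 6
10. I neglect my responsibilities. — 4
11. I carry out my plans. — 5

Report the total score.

39

Items 4, 5, 7, 10 describe the absence/opposite of conscientiousness → reverse-score.
on a 0–6 scale, reversed = 6 − raw.
  item 1: 2
  item 2: 5
  item 3: 5
  item 4: 6 − 3 = 3
  item 5: 6 − 1 = 5
  item 6: 3
  item 7: 6 − 6 = 0
  item 8: 3
  item 9: 6
  item 10: 6 − 4 = 2
  item 11: 5
Total = 2 + 5 + 5 + 3 + 5 + 3 + 0 + 3 + 6 + 2 + 5 = 39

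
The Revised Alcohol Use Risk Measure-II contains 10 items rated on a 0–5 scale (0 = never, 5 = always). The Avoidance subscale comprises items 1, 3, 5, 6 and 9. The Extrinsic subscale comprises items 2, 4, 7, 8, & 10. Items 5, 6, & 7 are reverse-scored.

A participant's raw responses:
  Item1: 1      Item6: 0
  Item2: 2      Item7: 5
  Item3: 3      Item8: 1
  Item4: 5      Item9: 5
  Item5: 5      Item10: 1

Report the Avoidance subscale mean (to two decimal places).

2.80

Avoidance items: 1, 3, 5, 6, 9.
Of these, items 5 and 6 are reverse-scored; on a 0–5 scale, reversed = 5 − raw.
  item 1: 1
  item 3: 3
  item 5: 5 − 5 = 0
  item 6: 5 − 0 = 5
  item 9: 5
Sum = 1 + 3 + 0 + 5 + 5 = 14
Mean = 14 / 5 = 2.80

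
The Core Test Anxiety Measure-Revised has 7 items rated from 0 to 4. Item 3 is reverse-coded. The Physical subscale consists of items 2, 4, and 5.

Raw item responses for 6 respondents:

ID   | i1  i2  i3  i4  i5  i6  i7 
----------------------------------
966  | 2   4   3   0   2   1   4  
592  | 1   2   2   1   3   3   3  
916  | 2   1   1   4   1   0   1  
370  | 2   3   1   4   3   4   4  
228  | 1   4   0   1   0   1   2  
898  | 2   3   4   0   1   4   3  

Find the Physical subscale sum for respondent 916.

Respondent 916 raw: 2, 1, 1, 4, 1, 0, 1.
Physical items: 2, 4, 5.
Reverse-coded (reversed = (0+4) − raw = 4 − raw):
  item 2: 1
  item 4: 4
  item 5: 1
Sum = 1 + 4 + 1 = 6

6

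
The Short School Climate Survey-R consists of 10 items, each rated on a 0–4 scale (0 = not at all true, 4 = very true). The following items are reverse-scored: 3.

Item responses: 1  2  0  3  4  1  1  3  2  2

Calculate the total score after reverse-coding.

Reversing item 3 with 4 − raw:
Total = 1 + 2 + (4−0) + 3 + 4 + 1 + 1 + 3 + 2 + 2
      = 1 + 2 + 4 + 3 + 4 + 1 + 1 + 3 + 2 + 2 = 23

23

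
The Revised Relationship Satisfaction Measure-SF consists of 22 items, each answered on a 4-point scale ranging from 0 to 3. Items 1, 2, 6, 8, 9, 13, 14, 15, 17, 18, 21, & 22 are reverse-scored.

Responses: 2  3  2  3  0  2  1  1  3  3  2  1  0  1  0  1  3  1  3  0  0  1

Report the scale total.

35

Raw sum = 33. Reverse-scored items: 1, 2, 6, 8, 9, 13, 14, 15, 17, 18, 21, 22; their raw sum = 17.
Each reversal replaces raw with 3 − raw, changing the total by 3 − 2·raw per item.
Total = 33 + 12·3 − 2·17 = 33 + 36 − 34 = 35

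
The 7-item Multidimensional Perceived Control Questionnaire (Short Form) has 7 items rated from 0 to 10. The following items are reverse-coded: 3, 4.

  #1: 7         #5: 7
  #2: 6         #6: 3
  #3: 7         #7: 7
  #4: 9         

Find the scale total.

Raw sum = 46. Reverse-coded items: 3, 4; their raw sum = 16.
Each reversal replaces raw with 10 − raw, changing the total by 10 − 2·raw per item.
Total = 46 + 2·10 − 2·16 = 46 + 20 − 32 = 34

34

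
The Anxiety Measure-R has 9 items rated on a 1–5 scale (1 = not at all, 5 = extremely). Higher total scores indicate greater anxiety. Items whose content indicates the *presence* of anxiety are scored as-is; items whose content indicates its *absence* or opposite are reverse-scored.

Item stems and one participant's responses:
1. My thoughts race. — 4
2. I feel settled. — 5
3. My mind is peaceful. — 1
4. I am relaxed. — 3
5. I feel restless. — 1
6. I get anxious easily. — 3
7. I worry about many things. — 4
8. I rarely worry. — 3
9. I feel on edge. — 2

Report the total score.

Items 2, 3, 4, 8 describe the absence/opposite of anxiety → reverse-score.
reversed = (1+5) − raw = 6 − raw.
  item 1: 4
  item 2: 6 − 5 = 1
  item 3: 6 − 1 = 5
  item 4: 6 − 3 = 3
  item 5: 1
  item 6: 3
  item 7: 4
  item 8: 6 − 3 = 3
  item 9: 2
Total = 4 + 1 + 5 + 3 + 1 + 3 + 4 + 3 + 2 = 26

26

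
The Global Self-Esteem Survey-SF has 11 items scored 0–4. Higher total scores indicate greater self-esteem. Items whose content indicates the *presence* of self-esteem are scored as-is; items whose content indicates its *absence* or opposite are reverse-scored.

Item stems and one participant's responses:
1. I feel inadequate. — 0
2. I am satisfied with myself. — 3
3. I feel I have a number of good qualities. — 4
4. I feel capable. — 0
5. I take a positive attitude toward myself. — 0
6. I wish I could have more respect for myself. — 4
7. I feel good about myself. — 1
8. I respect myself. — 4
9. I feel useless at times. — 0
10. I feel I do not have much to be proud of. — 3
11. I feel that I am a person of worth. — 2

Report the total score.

23

Items 1, 6, 9, 10 describe the absence/opposite of self-esteem → reverse-score.
reversed = (0+4) − raw = 4 − raw.
  item 1: 4 − 0 = 4
  item 2: 3
  item 3: 4
  item 4: 0
  item 5: 0
  item 6: 4 − 4 = 0
  item 7: 1
  item 8: 4
  item 9: 4 − 0 = 4
  item 10: 4 − 3 = 1
  item 11: 2
Total = 4 + 3 + 4 + 0 + 0 + 0 + 1 + 4 + 4 + 1 + 2 = 23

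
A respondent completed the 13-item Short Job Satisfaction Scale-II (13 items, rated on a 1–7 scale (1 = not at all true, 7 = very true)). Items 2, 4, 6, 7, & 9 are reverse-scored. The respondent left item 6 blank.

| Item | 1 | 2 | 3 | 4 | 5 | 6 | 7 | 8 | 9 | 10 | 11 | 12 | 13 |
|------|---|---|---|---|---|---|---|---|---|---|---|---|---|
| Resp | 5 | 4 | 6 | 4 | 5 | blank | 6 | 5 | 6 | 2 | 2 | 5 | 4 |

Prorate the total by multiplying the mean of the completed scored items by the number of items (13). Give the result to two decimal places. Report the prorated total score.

Reverse-coded (reversed = (1+7) − raw = 8 − raw):
  item 2: 8 − 4 = 4
  item 4: 8 − 4 = 4
  item 7: 8 − 6 = 2
  item 9: 8 − 6 = 2
Completed scored items (12 of 13): 5, 4, 6, 4, 5, 2, 5, 2, 2, 2, 5, 4; sum = 46.
Person mean = 46 / 12 ≈ 3.8333
Prorated total = (46 / 12) × 13 = 49.83 (to 2 dp)

49.83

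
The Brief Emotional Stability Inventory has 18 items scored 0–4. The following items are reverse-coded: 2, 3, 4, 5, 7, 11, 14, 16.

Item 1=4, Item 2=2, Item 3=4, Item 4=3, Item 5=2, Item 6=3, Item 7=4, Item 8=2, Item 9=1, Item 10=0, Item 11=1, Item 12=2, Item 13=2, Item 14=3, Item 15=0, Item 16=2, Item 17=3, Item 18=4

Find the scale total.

Raw sum = 42. Reverse-coded items: 2, 3, 4, 5, 7, 11, 14, 16; their raw sum = 21.
Each reversal replaces raw with 4 − raw, changing the total by 4 − 2·raw per item.
Total = 42 + 8·4 − 2·21 = 42 + 32 − 42 = 32

32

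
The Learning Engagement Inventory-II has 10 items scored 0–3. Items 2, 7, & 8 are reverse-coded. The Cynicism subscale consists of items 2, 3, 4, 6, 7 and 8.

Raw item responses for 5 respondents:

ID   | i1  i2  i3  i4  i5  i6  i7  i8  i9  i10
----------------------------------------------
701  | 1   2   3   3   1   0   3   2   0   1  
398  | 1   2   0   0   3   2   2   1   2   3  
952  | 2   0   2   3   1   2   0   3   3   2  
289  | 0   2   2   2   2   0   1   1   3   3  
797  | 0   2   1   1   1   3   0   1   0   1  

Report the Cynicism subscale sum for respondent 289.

Respondent 289 raw: 0, 2, 2, 2, 2, 0, 1, 1, 3, 3.
Cynicism items: 2, 3, 4, 6, 7, 8.
Reverse-coded (reverse-coded value = 3 − response):
  item 2: 3 − 2 = 1
  item 3: 2
  item 4: 2
  item 6: 0
  item 7: 3 − 1 = 2
  item 8: 3 − 1 = 2
Sum = 1 + 2 + 2 + 0 + 2 + 2 = 9

9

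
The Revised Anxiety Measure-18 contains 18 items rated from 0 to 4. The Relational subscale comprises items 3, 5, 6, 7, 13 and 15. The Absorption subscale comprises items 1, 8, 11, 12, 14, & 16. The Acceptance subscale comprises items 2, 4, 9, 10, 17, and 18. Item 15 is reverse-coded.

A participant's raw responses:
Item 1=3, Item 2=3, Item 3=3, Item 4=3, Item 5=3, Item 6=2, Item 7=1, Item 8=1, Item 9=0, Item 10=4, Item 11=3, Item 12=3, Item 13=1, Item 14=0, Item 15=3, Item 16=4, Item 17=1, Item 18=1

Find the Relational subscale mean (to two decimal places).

1.83

Relational items: 3, 5, 6, 7, 13, 15.
Of these, item 15 is reverse-coded; on a 0–4 scale, reversed = 4 − raw.
  item 3: 3
  item 5: 3
  item 6: 2
  item 7: 1
  item 13: 1
  item 15: 4 − 3 = 1
Sum = 3 + 3 + 2 + 1 + 1 + 1 = 11
Mean = 11 / 6 = 1.83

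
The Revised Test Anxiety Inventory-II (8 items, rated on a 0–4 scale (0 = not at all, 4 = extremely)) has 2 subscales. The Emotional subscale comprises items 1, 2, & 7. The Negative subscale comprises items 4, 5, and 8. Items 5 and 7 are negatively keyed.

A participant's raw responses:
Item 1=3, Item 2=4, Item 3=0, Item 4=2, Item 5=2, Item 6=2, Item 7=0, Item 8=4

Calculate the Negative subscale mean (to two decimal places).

2.67

Negative items: 4, 5, 8.
Of these, item 5 is negatively keyed; on a 0–4 scale, reversed = 4 − raw.
  item 4: 2
  item 5: 4 − 2 = 2
  item 8: 4
Sum = 2 + 2 + 4 = 8
Mean = 8 / 3 = 2.67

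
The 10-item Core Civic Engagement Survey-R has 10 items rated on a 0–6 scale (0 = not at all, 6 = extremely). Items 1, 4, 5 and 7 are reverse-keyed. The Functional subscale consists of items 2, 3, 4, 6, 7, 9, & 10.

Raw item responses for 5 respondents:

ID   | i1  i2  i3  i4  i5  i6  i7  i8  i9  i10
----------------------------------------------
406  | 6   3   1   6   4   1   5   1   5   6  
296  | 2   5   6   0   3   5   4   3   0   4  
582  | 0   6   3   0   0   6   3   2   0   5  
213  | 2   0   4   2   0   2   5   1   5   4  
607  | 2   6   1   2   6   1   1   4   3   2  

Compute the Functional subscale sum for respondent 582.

Respondent 582 raw: 0, 6, 3, 0, 0, 6, 3, 2, 0, 5.
Functional items: 2, 3, 4, 6, 7, 9, 10.
Reverse-coded (reversed = (0+6) − raw = 6 − raw):
  item 2: 6
  item 3: 3
  item 4: 6 − 0 = 6
  item 6: 6
  item 7: 6 − 3 = 3
  item 9: 0
  item 10: 5
Sum = 6 + 3 + 6 + 6 + 3 + 0 + 5 = 29

29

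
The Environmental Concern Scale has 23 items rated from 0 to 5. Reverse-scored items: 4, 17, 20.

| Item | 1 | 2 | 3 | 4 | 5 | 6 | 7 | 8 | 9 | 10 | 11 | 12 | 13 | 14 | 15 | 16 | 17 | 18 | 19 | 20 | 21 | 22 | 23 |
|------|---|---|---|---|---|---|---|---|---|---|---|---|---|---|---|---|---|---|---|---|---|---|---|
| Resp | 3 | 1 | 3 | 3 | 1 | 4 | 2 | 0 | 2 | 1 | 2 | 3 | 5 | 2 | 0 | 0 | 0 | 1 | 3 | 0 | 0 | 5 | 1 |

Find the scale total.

51

Apply reverse scoring (on a 0–5 scale, reversed = 5 − raw):
  item 4: 5 − 3 = 2
  item 17: 5 − 0 = 5
  item 20: 5 − 0 = 5
After reverse-coding: 3, 1, 3, 2, 1, 4, 2, 0, 2, 1, 2, 3, 5, 2, 0, 0, 5, 1, 3, 5, 0, 5, 1
Total = 3 + 1 + 3 + 2 + 1 + 4 + 2 + 0 + 2 + 1 + 2 + 3 + 5 + 2 + 0 + 0 + 5 + 1 + 3 + 5 + 0 + 5 + 1 = 51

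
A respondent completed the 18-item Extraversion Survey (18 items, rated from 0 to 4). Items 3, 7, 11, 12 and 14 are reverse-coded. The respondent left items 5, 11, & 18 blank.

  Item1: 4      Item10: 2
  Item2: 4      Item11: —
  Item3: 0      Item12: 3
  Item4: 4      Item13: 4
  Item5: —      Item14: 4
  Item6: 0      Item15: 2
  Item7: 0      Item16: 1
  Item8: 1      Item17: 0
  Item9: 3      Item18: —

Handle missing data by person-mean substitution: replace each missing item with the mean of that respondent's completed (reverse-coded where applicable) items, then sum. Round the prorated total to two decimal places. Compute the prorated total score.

40.80

Reverse-coded (reversed = (0+4) − raw = 4 − raw):
  item 3: 4 − 0 = 4
  item 7: 4 − 0 = 4
  item 12: 4 − 3 = 1
  item 14: 4 − 4 = 0
Completed scored items (15 of 18): 4, 4, 4, 4, 0, 4, 1, 3, 2, 1, 4, 0, 2, 1, 0; sum = 34.
Person mean = 34 / 15 ≈ 2.2667
Prorated total = (34 / 15) × 18 = 40.80 (to 2 dp)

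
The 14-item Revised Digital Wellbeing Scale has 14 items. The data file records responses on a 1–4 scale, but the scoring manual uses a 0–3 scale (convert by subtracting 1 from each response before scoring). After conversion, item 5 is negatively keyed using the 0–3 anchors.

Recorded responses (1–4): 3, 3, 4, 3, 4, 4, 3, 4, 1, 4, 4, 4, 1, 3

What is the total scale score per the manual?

28

Convert to 0–3: 2, 2, 3, 2, 3, 3, 2, 3, 0, 3, 3, 3, 0, 2
Reverse-coded (reversed = (0+3) − raw = 3 − raw):
  item 5: 3 − 3 = 0
Scored: 2, 2, 3, 2, 0, 3, 2, 3, 0, 3, 3, 3, 0, 2
Total = 28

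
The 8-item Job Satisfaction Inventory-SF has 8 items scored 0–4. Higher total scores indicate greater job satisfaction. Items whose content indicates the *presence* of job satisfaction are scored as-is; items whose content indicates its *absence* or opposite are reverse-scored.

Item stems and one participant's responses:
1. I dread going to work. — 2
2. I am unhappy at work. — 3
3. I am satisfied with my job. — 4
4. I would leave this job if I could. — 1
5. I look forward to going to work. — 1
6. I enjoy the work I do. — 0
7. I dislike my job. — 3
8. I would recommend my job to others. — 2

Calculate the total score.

Items 1, 2, 4, 7 describe the absence/opposite of job satisfaction → reverse-score.
reversed = (0+4) − raw = 4 − raw.
  item 1: 4 − 2 = 2
  item 2: 4 − 3 = 1
  item 3: 4
  item 4: 4 − 1 = 3
  item 5: 1
  item 6: 0
  item 7: 4 − 3 = 1
  item 8: 2
Total = 2 + 1 + 4 + 3 + 1 + 0 + 1 + 2 = 14

14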